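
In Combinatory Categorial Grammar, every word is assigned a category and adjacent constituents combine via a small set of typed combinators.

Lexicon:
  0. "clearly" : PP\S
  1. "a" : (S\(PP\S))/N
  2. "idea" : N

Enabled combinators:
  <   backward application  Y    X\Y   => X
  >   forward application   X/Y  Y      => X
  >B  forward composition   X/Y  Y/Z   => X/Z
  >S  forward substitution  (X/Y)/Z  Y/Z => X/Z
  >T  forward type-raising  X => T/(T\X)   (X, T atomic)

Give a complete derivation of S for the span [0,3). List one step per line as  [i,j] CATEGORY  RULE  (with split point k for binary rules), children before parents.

[0,1] PP\S  lex  "clearly"
[1,2] (S\(PP\S))/N  lex  "a"
[2,3] N  lex  "idea"
[1,3] S\(PP\S)  >  k=2
[0,3] S  <  k=1

[0,3] S   <
  [0,1] "clearly" : PP\S
  [1,3] S\(PP\S)   >
    [1,2] "a" : (S\(PP\S))/N
    [2,3] "idea" : N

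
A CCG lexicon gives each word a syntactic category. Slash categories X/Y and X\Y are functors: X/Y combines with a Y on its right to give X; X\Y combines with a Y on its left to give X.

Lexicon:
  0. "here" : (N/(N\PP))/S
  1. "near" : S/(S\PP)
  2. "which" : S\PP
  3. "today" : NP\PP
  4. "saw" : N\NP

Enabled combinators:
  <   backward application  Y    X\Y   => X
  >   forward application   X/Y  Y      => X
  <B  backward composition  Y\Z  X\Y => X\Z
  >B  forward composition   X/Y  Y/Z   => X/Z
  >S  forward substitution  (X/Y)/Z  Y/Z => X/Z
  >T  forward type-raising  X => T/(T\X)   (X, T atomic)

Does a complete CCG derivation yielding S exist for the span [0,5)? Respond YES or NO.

NO

(N/(N\PP))/S S/(S\PP) S\PP NP\PP N\NP
CKY chart[0,5] = {N, N/(N\N), NP/(NP\N), PP/(PP\N), S/(S\N)}; S ∉ chart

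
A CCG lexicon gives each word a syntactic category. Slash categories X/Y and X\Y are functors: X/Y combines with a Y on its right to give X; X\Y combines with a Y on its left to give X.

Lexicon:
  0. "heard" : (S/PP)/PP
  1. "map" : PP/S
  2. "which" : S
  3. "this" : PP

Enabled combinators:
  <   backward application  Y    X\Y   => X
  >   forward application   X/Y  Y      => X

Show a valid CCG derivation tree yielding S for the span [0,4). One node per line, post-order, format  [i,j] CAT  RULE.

[0,4] S   >
  [0,3] S/PP   >
    [0,1] "heard" : (S/PP)/PP
    [1,3] PP   >
      [1,2] "map" : PP/S
      [2,3] "which" : S
  [3,4] "this" : PP

[0,1] (S/PP)/PP  lex  "heard"
[1,2] PP/S  lex  "map"
[2,3] S  lex  "which"
[1,3] PP  >  k=2
[0,3] S/PP  >  k=1
[3,4] PP  lex  "this"
[0,4] S  >  k=3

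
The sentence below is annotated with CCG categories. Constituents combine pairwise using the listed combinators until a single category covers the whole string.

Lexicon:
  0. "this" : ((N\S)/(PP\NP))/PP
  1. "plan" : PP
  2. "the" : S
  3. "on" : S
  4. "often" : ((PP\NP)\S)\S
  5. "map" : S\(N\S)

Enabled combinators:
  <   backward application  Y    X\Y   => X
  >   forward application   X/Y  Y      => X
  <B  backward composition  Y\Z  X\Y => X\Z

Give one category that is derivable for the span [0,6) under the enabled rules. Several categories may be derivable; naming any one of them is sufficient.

[0,6] S   <
  [0,5] N\S   >
    [0,2] (N\S)/(PP\NP)   >
      [0,1] "this" : ((N\S)/(PP\NP))/PP
      [1,2] "plan" : PP
    [2,5] PP\NP   <
      [2,3] "the" : S
      [3,5] (PP\NP)\S   <
        [3,4] "on" : S
        [4,5] "often" : ((PP\NP)\S)\S
  [5,6] "map" : S\(N\S)

S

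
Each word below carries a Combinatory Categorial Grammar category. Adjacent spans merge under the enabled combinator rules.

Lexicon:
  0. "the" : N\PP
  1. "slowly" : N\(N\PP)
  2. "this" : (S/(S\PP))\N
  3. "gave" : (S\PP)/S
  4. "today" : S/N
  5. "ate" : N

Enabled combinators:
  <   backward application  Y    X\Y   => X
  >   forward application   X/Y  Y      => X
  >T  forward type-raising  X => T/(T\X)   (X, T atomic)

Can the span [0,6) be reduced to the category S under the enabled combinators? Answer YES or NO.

YES

[0,6] S   >
  [0,3] S/(S\PP)   <
    [0,2] N   <
      [0,1] "the" : N\PP
      [1,2] "slowly" : N\(N\PP)
    [2,3] "this" : (S/(S\PP))\N
  [3,6] S\PP   >
    [3,4] "gave" : (S\PP)/S
    [4,6] S   >
      [4,5] "today" : S/N
      [5,6] "ate" : N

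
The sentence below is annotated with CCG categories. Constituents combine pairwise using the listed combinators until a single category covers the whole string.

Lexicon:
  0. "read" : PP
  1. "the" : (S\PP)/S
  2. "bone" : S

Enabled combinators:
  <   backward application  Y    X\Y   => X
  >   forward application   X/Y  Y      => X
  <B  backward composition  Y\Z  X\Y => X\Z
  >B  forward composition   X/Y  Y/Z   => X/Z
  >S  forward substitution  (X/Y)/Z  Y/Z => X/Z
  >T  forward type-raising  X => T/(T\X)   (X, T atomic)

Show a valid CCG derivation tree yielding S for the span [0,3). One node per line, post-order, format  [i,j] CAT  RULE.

[0,1] PP  lex  "read"
[0,1] S/(S\PP)  >T
[1,2] (S\PP)/S  lex  "the"
[2,3] S  lex  "bone"
[1,3] S\PP  >  k=2
[0,3] S  >  k=1

[0,3] S   >
  [0,1] S/(S\PP)   >T
    [0,1] "read" : PP
  [1,3] S\PP   >
    [1,2] "the" : (S\PP)/S
    [2,3] "bone" : S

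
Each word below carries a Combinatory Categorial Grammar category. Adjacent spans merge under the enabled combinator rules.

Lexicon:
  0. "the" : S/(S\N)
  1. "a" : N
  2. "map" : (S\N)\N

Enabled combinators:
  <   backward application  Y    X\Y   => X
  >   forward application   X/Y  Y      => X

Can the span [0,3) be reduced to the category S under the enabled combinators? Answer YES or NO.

YES

[0,3] S   >
  [0,1] "the" : S/(S\N)
  [1,3] S\N   <
    [1,2] "a" : N
    [2,3] "map" : (S\N)\N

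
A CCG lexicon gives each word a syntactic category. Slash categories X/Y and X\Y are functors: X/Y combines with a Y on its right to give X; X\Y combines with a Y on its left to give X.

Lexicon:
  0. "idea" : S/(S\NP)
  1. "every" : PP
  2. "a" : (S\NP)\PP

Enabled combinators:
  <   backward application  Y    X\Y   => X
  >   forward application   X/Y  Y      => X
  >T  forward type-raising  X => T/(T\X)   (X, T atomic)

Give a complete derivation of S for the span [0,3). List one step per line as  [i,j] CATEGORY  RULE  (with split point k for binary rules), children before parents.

[0,1] S/(S\NP)  lex  "idea"
[1,2] PP  lex  "every"
[2,3] (S\NP)\PP  lex  "a"
[1,3] S\NP  <  k=2
[0,3] S  >  k=1

[0,3] S   >
  [0,1] "idea" : S/(S\NP)
  [1,3] S\NP   <
    [1,2] "every" : PP
    [2,3] "a" : (S\NP)\PP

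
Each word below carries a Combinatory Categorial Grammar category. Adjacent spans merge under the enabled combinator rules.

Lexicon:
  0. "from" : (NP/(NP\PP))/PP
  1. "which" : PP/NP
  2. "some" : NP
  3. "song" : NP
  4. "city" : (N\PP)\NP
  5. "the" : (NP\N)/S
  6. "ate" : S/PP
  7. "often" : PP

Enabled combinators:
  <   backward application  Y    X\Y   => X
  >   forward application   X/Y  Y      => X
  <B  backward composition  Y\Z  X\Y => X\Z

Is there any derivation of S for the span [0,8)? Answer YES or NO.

(NP/(NP\PP))/PP PP/NP NP NP (N\PP)\NP (NP\N)/S S/PP PP
CKY chart[0,8] = {NP}; S ∉ chart

NO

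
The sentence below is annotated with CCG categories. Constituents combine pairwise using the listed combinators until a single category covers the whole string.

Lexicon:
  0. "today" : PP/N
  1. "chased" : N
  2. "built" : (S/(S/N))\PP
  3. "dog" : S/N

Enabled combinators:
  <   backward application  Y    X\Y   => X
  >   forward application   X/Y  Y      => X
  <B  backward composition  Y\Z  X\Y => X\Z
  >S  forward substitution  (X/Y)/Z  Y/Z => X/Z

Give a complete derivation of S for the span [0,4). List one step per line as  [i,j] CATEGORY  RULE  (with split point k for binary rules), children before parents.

[0,1] PP/N  lex  "today"
[1,2] N  lex  "chased"
[0,2] PP  >  k=1
[2,3] (S/(S/N))\PP  lex  "built"
[0,3] S/(S/N)  <  k=2
[3,4] S/N  lex  "dog"
[0,4] S  >  k=3

[0,4] S   >
  [0,3] S/(S/N)   <
    [0,2] PP   >
      [0,1] "today" : PP/N
      [1,2] "chased" : N
    [2,3] "built" : (S/(S/N))\PP
  [3,4] "dog" : S/N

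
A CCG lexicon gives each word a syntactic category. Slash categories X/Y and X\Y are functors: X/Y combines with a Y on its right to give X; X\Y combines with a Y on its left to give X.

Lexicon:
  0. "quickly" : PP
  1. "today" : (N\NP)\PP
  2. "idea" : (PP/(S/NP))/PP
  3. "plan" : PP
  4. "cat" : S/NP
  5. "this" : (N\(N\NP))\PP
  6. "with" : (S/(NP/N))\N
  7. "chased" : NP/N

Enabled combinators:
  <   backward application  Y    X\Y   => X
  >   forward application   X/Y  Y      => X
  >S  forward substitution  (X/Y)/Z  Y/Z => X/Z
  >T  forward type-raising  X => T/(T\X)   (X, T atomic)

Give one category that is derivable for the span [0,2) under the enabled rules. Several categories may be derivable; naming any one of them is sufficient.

N\NP

[0,8] S   >
  [0,7] S/(NP/N)   <
    [0,6] N   <
      [0,2] N\NP   <
        [0,1] "quickly" : PP
        [1,2] "today" : (N\NP)\PP
      [2,6] N\(N\NP)   <
        [2,5] PP   >
          [2,4] PP/(S/NP)   >
            [2,3] "idea" : (PP/(S/NP))/PP
            [3,4] "plan" : PP
          [4,5] "cat" : S/NP
        [5,6] "this" : (N\(N\NP))\PP
    [6,7] "with" : (S/(NP/N))\N
  [7,8] "chased" : NP/N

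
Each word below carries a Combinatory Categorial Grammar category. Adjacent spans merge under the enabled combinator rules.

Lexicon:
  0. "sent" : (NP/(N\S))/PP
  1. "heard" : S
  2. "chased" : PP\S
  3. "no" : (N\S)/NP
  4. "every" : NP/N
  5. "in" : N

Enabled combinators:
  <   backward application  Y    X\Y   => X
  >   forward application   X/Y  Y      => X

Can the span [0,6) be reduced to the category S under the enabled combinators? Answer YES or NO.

NO

(NP/(N\S))/PP S PP\S (N\S)/NP NP/N N
CKY chart[0,6] = {NP}; S ∉ chart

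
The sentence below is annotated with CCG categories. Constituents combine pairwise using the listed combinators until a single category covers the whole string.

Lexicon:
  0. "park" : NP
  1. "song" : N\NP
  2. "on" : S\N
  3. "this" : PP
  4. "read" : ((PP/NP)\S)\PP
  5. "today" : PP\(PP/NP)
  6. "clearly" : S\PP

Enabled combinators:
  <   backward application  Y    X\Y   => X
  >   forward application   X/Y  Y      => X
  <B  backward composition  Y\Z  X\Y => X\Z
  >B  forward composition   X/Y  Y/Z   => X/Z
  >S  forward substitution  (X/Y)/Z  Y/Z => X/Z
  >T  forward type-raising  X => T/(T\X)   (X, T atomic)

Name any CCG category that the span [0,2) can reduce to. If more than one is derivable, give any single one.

N

[0,7] S   <
  [0,2] N   <
    [0,1] "park" : NP
    [1,2] "song" : N\NP
  [2,7] S\N   <B
    [2,3] "on" : S\N
    [3,7] S\S   <B
      [3,6] PP\S   <B
        [3,5] (PP/NP)\S   <
          [3,4] "this" : PP
          [4,5] "read" : ((PP/NP)\S)\PP
        [5,6] "today" : PP\(PP/NP)
      [6,7] "clearly" : S\PP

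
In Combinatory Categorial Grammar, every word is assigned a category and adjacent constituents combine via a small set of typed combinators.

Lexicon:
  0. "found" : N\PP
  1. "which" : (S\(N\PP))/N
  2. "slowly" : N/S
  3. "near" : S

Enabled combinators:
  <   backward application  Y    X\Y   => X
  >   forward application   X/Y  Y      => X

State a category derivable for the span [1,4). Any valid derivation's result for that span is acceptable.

[0,4] S   <
  [0,1] "found" : N\PP
  [1,4] S\(N\PP)   >
    [1,2] "which" : (S\(N\PP))/N
    [2,4] N   >
      [2,3] "slowly" : N/S
      [3,4] "near" : S

S\(N\PP)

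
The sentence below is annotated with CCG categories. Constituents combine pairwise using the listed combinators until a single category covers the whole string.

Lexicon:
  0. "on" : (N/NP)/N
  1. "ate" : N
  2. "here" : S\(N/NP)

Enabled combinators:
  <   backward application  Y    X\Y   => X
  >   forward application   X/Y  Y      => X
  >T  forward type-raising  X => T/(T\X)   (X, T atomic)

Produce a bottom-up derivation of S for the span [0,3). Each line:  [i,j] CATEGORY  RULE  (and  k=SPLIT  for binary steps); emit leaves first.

[0,3] S   <
  [0,2] N/NP   >
    [0,1] "on" : (N/NP)/N
    [1,2] "ate" : N
  [2,3] "here" : S\(N/NP)

[0,1] (N/NP)/N  lex  "on"
[1,2] N  lex  "ate"
[0,2] N/NP  >  k=1
[2,3] S\(N/NP)  lex  "here"
[0,3] S  <  k=2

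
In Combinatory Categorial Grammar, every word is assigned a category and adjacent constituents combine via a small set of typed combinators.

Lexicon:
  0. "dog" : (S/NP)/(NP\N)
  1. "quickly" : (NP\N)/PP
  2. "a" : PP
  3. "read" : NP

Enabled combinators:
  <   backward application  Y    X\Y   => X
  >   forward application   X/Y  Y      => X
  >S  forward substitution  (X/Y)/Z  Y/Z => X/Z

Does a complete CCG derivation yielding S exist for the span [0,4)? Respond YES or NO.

[0,4] S   >
  [0,3] S/NP   >
    [0,1] "dog" : (S/NP)/(NP\N)
    [1,3] NP\N   >
      [1,2] "quickly" : (NP\N)/PP
      [2,3] "a" : PP
  [3,4] "read" : NP

YES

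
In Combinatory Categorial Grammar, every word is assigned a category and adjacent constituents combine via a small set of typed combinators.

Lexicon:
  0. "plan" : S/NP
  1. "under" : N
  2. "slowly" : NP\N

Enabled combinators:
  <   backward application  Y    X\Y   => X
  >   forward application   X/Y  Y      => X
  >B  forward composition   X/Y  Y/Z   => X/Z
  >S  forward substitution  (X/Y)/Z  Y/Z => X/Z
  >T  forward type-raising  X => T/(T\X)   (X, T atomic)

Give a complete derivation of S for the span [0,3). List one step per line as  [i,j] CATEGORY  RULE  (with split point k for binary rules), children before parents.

[0,3] S   >
  [0,1] "plan" : S/NP
  [1,3] NP   >
    [1,2] NP/(NP\N)   >T
      [1,2] "under" : N
    [2,3] "slowly" : NP\N

[0,1] S/NP  lex  "plan"
[1,2] N  lex  "under"
[1,2] NP/(NP\N)  >T
[2,3] NP\N  lex  "slowly"
[1,3] NP  >  k=2
[0,3] S  >  k=1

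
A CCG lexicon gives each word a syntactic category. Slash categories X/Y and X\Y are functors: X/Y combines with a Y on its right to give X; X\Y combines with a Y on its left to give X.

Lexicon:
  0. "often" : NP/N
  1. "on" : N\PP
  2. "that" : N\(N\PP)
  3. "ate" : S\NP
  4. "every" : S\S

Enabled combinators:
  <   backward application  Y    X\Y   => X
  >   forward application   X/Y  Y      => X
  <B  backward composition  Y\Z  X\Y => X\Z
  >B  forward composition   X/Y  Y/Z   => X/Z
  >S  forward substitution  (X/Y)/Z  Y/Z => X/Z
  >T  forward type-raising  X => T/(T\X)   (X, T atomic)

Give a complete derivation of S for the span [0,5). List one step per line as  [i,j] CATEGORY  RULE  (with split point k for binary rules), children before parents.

[0,1] NP/N  lex  "often"
[1,2] N\PP  lex  "on"
[2,3] N\(N\PP)  lex  "that"
[1,3] N  <  k=2
[0,3] NP  >  k=1
[3,4] S\NP  lex  "ate"
[4,5] S\S  lex  "every"
[3,5] S\NP  <B  k=4
[0,5] S  <  k=3

[0,5] S   <
  [0,3] NP   >
    [0,1] "often" : NP/N
    [1,3] N   <
      [1,2] "on" : N\PP
      [2,3] "that" : N\(N\PP)
  [3,5] S\NP   <B
    [3,4] "ate" : S\NP
    [4,5] "every" : S\S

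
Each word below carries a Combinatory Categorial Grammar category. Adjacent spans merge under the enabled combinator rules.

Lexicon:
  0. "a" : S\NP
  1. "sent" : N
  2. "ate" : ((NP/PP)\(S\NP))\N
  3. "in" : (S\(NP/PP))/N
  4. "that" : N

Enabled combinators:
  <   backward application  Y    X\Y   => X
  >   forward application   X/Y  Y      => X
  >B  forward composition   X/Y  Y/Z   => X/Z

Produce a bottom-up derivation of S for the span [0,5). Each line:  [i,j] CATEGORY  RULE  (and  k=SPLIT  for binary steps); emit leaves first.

[0,1] S\NP  lex  "a"
[1,2] N  lex  "sent"
[2,3] ((NP/PP)\(S\NP))\N  lex  "ate"
[1,3] (NP/PP)\(S\NP)  <  k=2
[0,3] NP/PP  <  k=1
[3,4] (S\(NP/PP))/N  lex  "in"
[4,5] N  lex  "that"
[3,5] S\(NP/PP)  >  k=4
[0,5] S  <  k=3

[0,5] S   <
  [0,3] NP/PP   <
    [0,1] "a" : S\NP
    [1,3] (NP/PP)\(S\NP)   <
      [1,2] "sent" : N
      [2,3] "ate" : ((NP/PP)\(S\NP))\N
  [3,5] S\(NP/PP)   >
    [3,4] "in" : (S\(NP/PP))/N
    [4,5] "that" : N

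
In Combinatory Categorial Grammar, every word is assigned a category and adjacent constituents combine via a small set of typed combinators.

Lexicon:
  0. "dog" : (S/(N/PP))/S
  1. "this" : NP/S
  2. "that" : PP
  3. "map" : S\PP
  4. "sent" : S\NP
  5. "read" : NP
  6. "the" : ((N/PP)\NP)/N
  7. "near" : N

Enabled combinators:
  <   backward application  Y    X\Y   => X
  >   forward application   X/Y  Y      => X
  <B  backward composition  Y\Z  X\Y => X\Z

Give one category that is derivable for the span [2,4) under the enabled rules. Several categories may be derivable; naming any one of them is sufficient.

S

[0,8] S   >
  [0,5] S/(N/PP)   >
    [0,1] "dog" : (S/(N/PP))/S
    [1,5] S   <
      [1,4] NP   >
        [1,2] "this" : NP/S
        [2,4] S   <
          [2,3] "that" : PP
          [3,4] "map" : S\PP
      [4,5] "sent" : S\NP
  [5,8] N/PP   <
    [5,6] "read" : NP
    [6,8] (N/PP)\NP   >
      [6,7] "the" : ((N/PP)\NP)/N
      [7,8] "near" : N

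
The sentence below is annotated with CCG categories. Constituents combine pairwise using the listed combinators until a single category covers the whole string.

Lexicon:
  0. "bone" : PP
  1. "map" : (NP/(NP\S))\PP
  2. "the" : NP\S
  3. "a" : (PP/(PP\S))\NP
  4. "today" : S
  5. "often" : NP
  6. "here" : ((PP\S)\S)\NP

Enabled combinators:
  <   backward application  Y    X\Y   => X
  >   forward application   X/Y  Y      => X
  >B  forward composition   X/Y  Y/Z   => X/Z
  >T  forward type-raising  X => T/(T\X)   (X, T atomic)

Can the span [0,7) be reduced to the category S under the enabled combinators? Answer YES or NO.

PP (NP/(NP\S))\PP NP\S (PP/(PP\S))\NP S NP ((PP\S)\S)\NP
CKY chart[0,7] = {N/(N\PP), NP/(NP\PP), PP, PP/(PP\PP), S/(S\PP)}; S ∉ chart

NO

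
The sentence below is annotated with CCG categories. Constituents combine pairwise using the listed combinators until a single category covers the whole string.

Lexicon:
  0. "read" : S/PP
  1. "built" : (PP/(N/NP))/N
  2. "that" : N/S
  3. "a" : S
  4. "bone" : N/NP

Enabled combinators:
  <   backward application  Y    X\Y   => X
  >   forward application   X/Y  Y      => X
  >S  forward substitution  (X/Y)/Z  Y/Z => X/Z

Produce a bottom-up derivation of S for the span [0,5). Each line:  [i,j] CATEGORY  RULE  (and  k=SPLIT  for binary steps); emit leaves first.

[0,1] S/PP  lex  "read"
[1,2] (PP/(N/NP))/N  lex  "built"
[2,3] N/S  lex  "that"
[3,4] S  lex  "a"
[2,4] N  >  k=3
[1,4] PP/(N/NP)  >  k=2
[4,5] N/NP  lex  "bone"
[1,5] PP  >  k=4
[0,5] S  >  k=1

[0,5] S   >
  [0,1] "read" : S/PP
  [1,5] PP   >
    [1,4] PP/(N/NP)   >
      [1,2] "built" : (PP/(N/NP))/N
      [2,4] N   >
        [2,3] "that" : N/S
        [3,4] "a" : S
    [4,5] "bone" : N/NP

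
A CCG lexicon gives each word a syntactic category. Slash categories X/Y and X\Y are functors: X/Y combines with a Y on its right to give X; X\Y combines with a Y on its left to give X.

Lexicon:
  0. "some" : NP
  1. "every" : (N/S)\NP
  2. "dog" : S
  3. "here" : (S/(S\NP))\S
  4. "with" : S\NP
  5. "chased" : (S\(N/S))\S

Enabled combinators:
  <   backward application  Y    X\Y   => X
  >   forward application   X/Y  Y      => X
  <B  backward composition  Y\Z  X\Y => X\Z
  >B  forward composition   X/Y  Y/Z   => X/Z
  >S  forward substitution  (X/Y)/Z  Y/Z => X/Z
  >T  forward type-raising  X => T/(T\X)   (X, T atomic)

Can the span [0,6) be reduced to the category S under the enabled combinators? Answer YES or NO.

[0,6] S   <
  [0,2] N/S   <
    [0,1] "some" : NP
    [1,2] "every" : (N/S)\NP
  [2,6] S\(N/S)   <
    [2,5] S   >
      [2,4] S/(S\NP)   <
        [2,3] "dog" : S
        [3,4] "here" : (S/(S\NP))\S
      [4,5] "with" : S\NP
    [5,6] "chased" : (S\(N/S))\S

YES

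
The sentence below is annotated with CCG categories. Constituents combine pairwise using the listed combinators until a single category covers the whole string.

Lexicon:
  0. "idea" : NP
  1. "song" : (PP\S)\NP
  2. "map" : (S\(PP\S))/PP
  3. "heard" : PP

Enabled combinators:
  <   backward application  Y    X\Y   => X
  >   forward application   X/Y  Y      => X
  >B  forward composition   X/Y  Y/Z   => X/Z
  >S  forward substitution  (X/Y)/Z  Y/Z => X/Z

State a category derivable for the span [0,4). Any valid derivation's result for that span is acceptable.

[0,4] S   <
  [0,2] PP\S   <
    [0,1] "idea" : NP
    [1,2] "song" : (PP\S)\NP
  [2,4] S\(PP\S)   >
    [2,3] "map" : (S\(PP\S))/PP
    [3,4] "heard" : PP

S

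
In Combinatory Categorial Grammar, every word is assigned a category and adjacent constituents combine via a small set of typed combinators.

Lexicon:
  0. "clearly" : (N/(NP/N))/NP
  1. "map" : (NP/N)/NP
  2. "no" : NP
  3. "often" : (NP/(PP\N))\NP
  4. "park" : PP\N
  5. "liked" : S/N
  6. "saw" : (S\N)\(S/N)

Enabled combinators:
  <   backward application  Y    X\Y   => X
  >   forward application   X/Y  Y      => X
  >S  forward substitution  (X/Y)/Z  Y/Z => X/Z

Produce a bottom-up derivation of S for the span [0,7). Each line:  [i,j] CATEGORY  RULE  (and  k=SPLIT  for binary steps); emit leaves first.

[0,7] S   <
  [0,5] N   >
    [0,2] N/NP   >S
      [0,1] "clearly" : (N/(NP/N))/NP
      [1,2] "map" : (NP/N)/NP
    [2,5] NP   >
      [2,4] NP/(PP\N)   <
        [2,3] "no" : NP
        [3,4] "often" : (NP/(PP\N))\NP
      [4,5] "park" : PP\N
  [5,7] S\N   <
    [5,6] "liked" : S/N
    [6,7] "saw" : (S\N)\(S/N)

[0,1] (N/(NP/N))/NP  lex  "clearly"
[1,2] (NP/N)/NP  lex  "map"
[0,2] N/NP  >S  k=1
[2,3] NP  lex  "no"
[3,4] (NP/(PP\N))\NP  lex  "often"
[2,4] NP/(PP\N)  <  k=3
[4,5] PP\N  lex  "park"
[2,5] NP  >  k=4
[0,5] N  >  k=2
[5,6] S/N  lex  "liked"
[6,7] (S\N)\(S/N)  lex  "saw"
[5,7] S\N  <  k=6
[0,7] S  <  k=5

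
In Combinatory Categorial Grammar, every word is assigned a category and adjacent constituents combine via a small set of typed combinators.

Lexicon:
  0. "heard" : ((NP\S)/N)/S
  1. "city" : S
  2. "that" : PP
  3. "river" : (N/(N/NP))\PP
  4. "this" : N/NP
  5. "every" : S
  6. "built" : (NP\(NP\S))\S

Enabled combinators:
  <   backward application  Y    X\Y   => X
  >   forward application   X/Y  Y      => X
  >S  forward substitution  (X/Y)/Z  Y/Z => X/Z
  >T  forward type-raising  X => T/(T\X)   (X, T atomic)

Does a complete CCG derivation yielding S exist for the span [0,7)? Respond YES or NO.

((NP\S)/N)/S S PP (N/(N/NP))\PP N/NP S (NP\(NP\S))\S
CKY chart[0,7] = {N/(N\NP), NP, NP/(NP\NP), PP/(PP\NP), S/(S\NP)}; S ∉ chart

NO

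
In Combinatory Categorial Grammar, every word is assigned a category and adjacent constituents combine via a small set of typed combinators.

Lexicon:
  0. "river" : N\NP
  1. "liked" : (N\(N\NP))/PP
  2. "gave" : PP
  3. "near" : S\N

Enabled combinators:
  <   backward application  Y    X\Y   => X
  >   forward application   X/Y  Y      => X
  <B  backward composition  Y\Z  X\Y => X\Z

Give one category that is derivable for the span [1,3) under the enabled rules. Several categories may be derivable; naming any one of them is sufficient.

[0,4] S   <
  [0,3] N   <
    [0,1] "river" : N\NP
    [1,3] N\(N\NP)   >
      [1,2] "liked" : (N\(N\NP))/PP
      [2,3] "gave" : PP
  [3,4] "near" : S\N

N\(N\NP)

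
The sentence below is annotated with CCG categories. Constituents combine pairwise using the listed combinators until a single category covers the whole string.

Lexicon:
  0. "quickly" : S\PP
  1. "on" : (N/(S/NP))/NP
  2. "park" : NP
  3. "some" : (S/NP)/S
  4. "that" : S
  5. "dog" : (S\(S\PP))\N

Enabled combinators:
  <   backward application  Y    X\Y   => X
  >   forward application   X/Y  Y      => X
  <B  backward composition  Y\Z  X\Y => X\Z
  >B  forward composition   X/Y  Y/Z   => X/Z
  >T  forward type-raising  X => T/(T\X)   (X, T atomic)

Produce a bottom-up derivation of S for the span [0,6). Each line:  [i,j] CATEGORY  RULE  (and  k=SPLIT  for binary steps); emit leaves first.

[0,6] S   <
  [0,1] "quickly" : S\PP
  [1,6] S\(S\PP)   <
    [1,5] N   >
      [1,3] N/(S/NP)   >
        [1,2] "on" : (N/(S/NP))/NP
        [2,3] "park" : NP
      [3,5] S/NP   >
        [3,4] "some" : (S/NP)/S
        [4,5] "that" : S
    [5,6] "dog" : (S\(S\PP))\N

[0,1] S\PP  lex  "quickly"
[1,2] (N/(S/NP))/NP  lex  "on"
[2,3] NP  lex  "park"
[1,3] N/(S/NP)  >  k=2
[3,4] (S/NP)/S  lex  "some"
[4,5] S  lex  "that"
[3,5] S/NP  >  k=4
[1,5] N  >  k=3
[5,6] (S\(S\PP))\N  lex  "dog"
[1,6] S\(S\PP)  <  k=5
[0,6] S  <  k=1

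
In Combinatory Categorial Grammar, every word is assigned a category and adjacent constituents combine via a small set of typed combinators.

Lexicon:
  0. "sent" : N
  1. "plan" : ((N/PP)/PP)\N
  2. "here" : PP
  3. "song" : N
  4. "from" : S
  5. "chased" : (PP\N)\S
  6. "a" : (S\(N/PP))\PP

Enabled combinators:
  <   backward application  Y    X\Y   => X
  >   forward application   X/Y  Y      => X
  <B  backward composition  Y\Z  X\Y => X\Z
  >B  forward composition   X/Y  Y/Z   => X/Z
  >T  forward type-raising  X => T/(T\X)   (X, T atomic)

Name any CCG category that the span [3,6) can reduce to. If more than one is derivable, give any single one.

PP

[0,7] S   <
  [0,3] N/PP   >
    [0,2] (N/PP)/PP   <
      [0,1] "sent" : N
      [1,2] "plan" : ((N/PP)/PP)\N
    [2,3] "here" : PP
  [3,7] S\(N/PP)   <
    [3,6] PP   <
      [3,4] "song" : N
      [4,6] PP\N   <
        [4,5] "from" : S
        [5,6] "chased" : (PP\N)\S
    [6,7] "a" : (S\(N/PP))\PP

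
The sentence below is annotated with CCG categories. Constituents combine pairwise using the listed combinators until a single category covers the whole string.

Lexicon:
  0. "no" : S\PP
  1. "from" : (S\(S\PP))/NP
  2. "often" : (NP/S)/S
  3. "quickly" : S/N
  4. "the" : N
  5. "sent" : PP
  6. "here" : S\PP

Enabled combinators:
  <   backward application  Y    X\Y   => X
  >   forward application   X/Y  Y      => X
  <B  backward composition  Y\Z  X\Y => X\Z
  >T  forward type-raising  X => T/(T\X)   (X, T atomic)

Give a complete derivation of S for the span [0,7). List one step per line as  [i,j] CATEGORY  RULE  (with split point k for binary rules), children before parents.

[0,1] S\PP  lex  "no"
[1,2] (S\(S\PP))/NP  lex  "from"
[2,3] (NP/S)/S  lex  "often"
[3,4] S/N  lex  "quickly"
[4,5] N  lex  "the"
[3,5] S  >  k=4
[2,5] NP/S  >  k=3
[5,6] PP  lex  "sent"
[5,6] S/(S\PP)  >T
[6,7] S\PP  lex  "here"
[5,7] S  >  k=6
[2,7] NP  >  k=5
[1,7] S\(S\PP)  >  k=2
[0,7] S  <  k=1

[0,7] S   <
  [0,1] "no" : S\PP
  [1,7] S\(S\PP)   >
    [1,2] "from" : (S\(S\PP))/NP
    [2,7] NP   >
      [2,5] NP/S   >
        [2,3] "often" : (NP/S)/S
        [3,5] S   >
          [3,4] "quickly" : S/N
          [4,5] "the" : N
      [5,7] S   >
        [5,6] S/(S\PP)   >T
          [5,6] "sent" : PP
        [6,7] "here" : S\PP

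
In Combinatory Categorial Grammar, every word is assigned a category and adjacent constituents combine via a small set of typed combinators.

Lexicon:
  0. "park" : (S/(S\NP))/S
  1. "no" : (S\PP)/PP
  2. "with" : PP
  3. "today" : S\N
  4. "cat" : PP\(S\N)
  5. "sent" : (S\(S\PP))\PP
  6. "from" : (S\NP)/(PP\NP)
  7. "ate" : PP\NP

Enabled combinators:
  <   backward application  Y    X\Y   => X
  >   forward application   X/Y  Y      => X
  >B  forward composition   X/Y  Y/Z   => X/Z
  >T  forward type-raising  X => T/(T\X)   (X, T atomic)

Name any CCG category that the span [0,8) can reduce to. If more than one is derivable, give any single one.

[0,8] S   >
  [0,6] S/(S\NP)   >
    [0,1] "park" : (S/(S\NP))/S
    [1,6] S   <
      [1,3] S\PP   >
        [1,2] "no" : (S\PP)/PP
        [2,3] "with" : PP
      [3,6] S\(S\PP)   <
        [3,5] PP   <
          [3,4] "today" : S\N
          [4,5] "cat" : PP\(S\N)
        [5,6] "sent" : (S\(S\PP))\PP
  [6,8] S\NP   >
    [6,7] "from" : (S\NP)/(PP\NP)
    [7,8] "ate" : PP\NP

S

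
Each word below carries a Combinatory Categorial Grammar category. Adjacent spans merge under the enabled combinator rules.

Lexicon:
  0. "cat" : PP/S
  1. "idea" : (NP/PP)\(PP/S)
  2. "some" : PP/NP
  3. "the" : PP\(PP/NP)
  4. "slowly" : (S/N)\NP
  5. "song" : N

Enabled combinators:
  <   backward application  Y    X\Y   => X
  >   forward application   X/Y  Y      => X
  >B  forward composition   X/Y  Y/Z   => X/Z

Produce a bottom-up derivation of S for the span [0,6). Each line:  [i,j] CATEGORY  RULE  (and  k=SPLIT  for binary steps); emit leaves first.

[0,1] PP/S  lex  "cat"
[1,2] (NP/PP)\(PP/S)  lex  "idea"
[0,2] NP/PP  <  k=1
[2,3] PP/NP  lex  "some"
[3,4] PP\(PP/NP)  lex  "the"
[2,4] PP  <  k=3
[0,4] NP  >  k=2
[4,5] (S/N)\NP  lex  "slowly"
[0,5] S/N  <  k=4
[5,6] N  lex  "song"
[0,6] S  >  k=5

[0,6] S   >
  [0,5] S/N   <
    [0,4] NP   >
      [0,2] NP/PP   <
        [0,1] "cat" : PP/S
        [1,2] "idea" : (NP/PP)\(PP/S)
      [2,4] PP   <
        [2,3] "some" : PP/NP
        [3,4] "the" : PP\(PP/NP)
    [4,5] "slowly" : (S/N)\NP
  [5,6] "song" : N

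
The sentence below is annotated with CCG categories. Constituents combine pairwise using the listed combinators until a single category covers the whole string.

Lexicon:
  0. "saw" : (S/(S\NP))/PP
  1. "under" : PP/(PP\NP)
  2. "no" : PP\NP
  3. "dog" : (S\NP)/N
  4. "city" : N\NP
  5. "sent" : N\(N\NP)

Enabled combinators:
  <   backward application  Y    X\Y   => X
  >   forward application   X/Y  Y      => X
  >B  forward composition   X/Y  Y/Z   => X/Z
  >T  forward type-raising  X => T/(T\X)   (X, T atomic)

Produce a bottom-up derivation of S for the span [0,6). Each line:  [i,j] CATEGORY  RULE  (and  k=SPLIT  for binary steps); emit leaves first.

[0,1] (S/(S\NP))/PP  lex  "saw"
[1,2] PP/(PP\NP)  lex  "under"
[2,3] PP\NP  lex  "no"
[1,3] PP  >  k=2
[0,3] S/(S\NP)  >  k=1
[3,4] (S\NP)/N  lex  "dog"
[4,5] N\NP  lex  "city"
[5,6] N\(N\NP)  lex  "sent"
[4,6] N  <  k=5
[3,6] S\NP  >  k=4
[0,6] S  >  k=3

[0,6] S   >
  [0,3] S/(S\NP)   >
    [0,1] "saw" : (S/(S\NP))/PP
    [1,3] PP   >
      [1,2] "under" : PP/(PP\NP)
      [2,3] "no" : PP\NP
  [3,6] S\NP   >
    [3,4] "dog" : (S\NP)/N
    [4,6] N   <
      [4,5] "city" : N\NP
      [5,6] "sent" : N\(N\NP)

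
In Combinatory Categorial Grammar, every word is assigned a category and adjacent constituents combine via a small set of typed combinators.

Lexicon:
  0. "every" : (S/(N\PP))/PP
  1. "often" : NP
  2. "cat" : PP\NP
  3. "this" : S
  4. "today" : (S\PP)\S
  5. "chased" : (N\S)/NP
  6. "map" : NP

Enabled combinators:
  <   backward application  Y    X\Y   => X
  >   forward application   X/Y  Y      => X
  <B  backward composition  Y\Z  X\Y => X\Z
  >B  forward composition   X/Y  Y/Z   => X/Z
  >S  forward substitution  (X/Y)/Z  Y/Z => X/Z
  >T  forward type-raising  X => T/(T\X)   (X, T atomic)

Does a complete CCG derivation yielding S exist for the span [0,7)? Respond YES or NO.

YES

[0,7] S   >
  [0,3] S/(N\PP)   >
    [0,1] "every" : (S/(N\PP))/PP
    [1,3] PP   <
      [1,2] "often" : NP
      [2,3] "cat" : PP\NP
  [3,7] N\PP   <B
    [3,5] S\PP   <
      [3,4] "this" : S
      [4,5] "today" : (S\PP)\S
    [5,7] N\S   >
      [5,6] "chased" : (N\S)/NP
      [6,7] "map" : NP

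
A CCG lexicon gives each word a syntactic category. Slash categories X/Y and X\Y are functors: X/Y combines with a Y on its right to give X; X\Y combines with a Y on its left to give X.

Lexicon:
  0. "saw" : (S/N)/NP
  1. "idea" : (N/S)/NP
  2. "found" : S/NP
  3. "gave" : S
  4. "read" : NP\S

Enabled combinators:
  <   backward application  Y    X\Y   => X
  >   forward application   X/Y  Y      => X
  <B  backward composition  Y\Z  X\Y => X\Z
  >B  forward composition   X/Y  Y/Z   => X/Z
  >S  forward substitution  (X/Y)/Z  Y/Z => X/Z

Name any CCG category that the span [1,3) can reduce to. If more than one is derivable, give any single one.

[0,5] S   >
  [0,3] S/NP   >S
    [0,1] "saw" : (S/N)/NP
    [1,3] N/NP   >S
      [1,2] "idea" : (N/S)/NP
      [2,3] "found" : S/NP
  [3,5] NP   <
    [3,4] "gave" : S
    [4,5] "read" : NP\S

N/NP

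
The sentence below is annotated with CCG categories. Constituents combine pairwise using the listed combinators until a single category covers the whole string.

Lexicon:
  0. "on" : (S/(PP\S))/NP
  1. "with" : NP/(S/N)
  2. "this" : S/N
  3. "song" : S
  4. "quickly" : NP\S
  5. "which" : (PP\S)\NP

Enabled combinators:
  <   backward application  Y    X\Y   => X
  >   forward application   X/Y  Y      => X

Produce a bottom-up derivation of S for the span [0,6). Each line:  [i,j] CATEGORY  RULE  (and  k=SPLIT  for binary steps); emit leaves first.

[0,1] (S/(PP\S))/NP  lex  "on"
[1,2] NP/(S/N)  lex  "with"
[2,3] S/N  lex  "this"
[1,3] NP  >  k=2
[0,3] S/(PP\S)  >  k=1
[3,4] S  lex  "song"
[4,5] NP\S  lex  "quickly"
[3,5] NP  <  k=4
[5,6] (PP\S)\NP  lex  "which"
[3,6] PP\S  <  k=5
[0,6] S  >  k=3

[0,6] S   >
  [0,3] S/(PP\S)   >
    [0,1] "on" : (S/(PP\S))/NP
    [1,3] NP   >
      [1,2] "with" : NP/(S/N)
      [2,3] "this" : S/N
  [3,6] PP\S   <
    [3,5] NP   <
      [3,4] "song" : S
      [4,5] "quickly" : NP\S
    [5,6] "which" : (PP\S)\NP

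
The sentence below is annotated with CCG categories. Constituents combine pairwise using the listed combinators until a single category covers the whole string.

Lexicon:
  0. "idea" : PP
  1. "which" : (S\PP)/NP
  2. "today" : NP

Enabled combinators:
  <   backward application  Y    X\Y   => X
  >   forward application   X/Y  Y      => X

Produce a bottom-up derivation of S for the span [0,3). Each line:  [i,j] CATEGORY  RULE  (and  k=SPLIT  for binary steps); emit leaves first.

[0,1] PP  lex  "idea"
[1,2] (S\PP)/NP  lex  "which"
[2,3] NP  lex  "today"
[1,3] S\PP  >  k=2
[0,3] S  <  k=1

[0,3] S   <
  [0,1] "idea" : PP
  [1,3] S\PP   >
    [1,2] "which" : (S\PP)/NP
    [2,3] "today" : NP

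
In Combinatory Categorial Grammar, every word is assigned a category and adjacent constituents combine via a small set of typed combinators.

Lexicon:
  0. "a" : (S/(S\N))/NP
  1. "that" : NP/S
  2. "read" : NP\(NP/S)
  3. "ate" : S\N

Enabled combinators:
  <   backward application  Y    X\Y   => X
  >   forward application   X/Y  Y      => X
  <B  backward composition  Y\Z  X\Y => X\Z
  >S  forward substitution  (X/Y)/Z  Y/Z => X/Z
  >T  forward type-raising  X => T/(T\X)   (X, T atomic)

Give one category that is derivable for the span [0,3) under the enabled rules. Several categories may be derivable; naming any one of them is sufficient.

S/(S\N)

[0,4] S   >
  [0,3] S/(S\N)   >
    [0,1] "a" : (S/(S\N))/NP
    [1,3] NP   <
      [1,2] "that" : NP/S
      [2,3] "read" : NP\(NP/S)
  [3,4] "ate" : S\N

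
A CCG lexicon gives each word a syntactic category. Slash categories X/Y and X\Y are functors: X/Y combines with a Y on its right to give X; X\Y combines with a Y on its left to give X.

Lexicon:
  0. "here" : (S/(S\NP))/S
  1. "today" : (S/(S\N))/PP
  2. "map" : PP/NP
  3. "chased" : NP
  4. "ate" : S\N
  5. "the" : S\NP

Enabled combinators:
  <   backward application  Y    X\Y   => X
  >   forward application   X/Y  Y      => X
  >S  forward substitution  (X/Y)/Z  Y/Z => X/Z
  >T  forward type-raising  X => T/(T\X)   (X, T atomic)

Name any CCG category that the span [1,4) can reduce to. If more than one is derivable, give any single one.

[0,6] S   >
  [0,5] S/(S\NP)   >
    [0,1] "here" : (S/(S\NP))/S
    [1,5] S   >
      [1,4] S/(S\N)   >
        [1,2] "today" : (S/(S\N))/PP
        [2,4] PP   >
          [2,3] "map" : PP/NP
          [3,4] "chased" : NP
      [4,5] "ate" : S\N
  [5,6] "the" : S\NP

S/(S\N)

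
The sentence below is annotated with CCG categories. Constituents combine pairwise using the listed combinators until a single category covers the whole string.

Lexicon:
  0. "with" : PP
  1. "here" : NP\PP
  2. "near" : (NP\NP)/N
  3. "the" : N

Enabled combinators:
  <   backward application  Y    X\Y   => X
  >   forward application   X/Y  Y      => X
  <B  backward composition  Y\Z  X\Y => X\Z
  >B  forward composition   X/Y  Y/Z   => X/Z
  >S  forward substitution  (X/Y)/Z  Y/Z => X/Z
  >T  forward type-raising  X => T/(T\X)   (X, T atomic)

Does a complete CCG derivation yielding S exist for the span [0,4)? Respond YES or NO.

PP NP\PP (NP\NP)/N N
CKY chart[0,4] = {N/(N\NP), NP, NP/(NP\NP), NP/(N\N), PP/(PP\NP), S/(S\NP)}; S ∉ chart

NO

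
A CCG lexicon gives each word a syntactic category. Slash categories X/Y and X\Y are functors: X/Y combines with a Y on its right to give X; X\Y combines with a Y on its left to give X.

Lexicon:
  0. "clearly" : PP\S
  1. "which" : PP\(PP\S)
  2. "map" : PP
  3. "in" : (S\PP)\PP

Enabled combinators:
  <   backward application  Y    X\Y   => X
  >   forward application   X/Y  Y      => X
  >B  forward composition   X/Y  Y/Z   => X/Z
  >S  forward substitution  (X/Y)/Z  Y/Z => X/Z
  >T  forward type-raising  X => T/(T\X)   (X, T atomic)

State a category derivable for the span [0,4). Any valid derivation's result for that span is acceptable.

S

[0,4] S   <
  [0,2] PP   <
    [0,1] "clearly" : PP\S
    [1,2] "which" : PP\(PP\S)
  [2,4] S\PP   <
    [2,3] "map" : PP
    [3,4] "in" : (S\PP)\PP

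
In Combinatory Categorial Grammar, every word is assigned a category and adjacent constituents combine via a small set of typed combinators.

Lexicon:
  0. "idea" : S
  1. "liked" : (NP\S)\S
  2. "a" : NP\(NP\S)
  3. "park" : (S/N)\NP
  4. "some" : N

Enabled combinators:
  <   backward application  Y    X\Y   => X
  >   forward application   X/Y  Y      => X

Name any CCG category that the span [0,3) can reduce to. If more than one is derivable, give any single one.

[0,5] S   >
  [0,4] S/N   <
    [0,3] NP   <
      [0,2] NP\S   <
        [0,1] "idea" : S
        [1,2] "liked" : (NP\S)\S
      [2,3] "a" : NP\(NP\S)
    [3,4] "park" : (S/N)\NP
  [4,5] "some" : N

NP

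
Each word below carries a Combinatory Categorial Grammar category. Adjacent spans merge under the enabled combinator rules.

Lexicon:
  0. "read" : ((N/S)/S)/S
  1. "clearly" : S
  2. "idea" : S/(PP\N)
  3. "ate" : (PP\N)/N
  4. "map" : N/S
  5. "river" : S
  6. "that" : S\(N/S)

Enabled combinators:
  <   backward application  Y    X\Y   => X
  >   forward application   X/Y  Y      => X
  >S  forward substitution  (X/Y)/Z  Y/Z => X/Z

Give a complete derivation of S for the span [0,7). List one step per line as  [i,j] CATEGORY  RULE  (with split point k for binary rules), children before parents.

[0,1] ((N/S)/S)/S  lex  "read"
[1,2] S  lex  "clearly"
[0,2] (N/S)/S  >  k=1
[2,3] S/(PP\N)  lex  "idea"
[3,4] (PP\N)/N  lex  "ate"
[4,5] N/S  lex  "map"
[5,6] S  lex  "river"
[4,6] N  >  k=5
[3,6] PP\N  >  k=4
[2,6] S  >  k=3
[0,6] N/S  >  k=2
[6,7] S\(N/S)  lex  "that"
[0,7] S  <  k=6

[0,7] S   <
  [0,6] N/S   >
    [0,2] (N/S)/S   >
      [0,1] "read" : ((N/S)/S)/S
      [1,2] "clearly" : S
    [2,6] S   >
      [2,3] "idea" : S/(PP\N)
      [3,6] PP\N   >
        [3,4] "ate" : (PP\N)/N
        [4,6] N   >
          [4,5] "map" : N/S
          [5,6] "river" : S
  [6,7] "that" : S\(N/S)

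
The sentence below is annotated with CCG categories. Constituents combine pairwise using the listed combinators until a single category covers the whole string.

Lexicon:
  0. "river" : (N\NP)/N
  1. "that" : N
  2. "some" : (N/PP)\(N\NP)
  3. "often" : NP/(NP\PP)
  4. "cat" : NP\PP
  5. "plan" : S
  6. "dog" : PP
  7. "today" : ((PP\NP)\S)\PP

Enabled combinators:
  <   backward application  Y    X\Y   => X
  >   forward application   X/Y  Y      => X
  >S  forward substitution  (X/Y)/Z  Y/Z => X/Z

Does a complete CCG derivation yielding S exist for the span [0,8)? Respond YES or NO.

NO

(N\NP)/N N (N/PP)\(N\NP) NP/(NP\PP) NP\PP S PP ((PP\NP)\S)\PP
CKY chart[0,8] = {N}; S ∉ chart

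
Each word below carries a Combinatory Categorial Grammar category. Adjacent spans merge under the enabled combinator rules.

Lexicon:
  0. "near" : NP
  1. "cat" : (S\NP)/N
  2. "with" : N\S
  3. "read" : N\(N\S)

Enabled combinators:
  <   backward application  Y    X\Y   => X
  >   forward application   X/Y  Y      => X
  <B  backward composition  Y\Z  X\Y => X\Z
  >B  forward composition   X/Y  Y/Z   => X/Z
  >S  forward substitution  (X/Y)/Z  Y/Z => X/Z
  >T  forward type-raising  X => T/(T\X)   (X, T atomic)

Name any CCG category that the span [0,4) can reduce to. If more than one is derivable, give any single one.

S

[0,4] S   >
  [0,1] S/(S\NP)   >T
    [0,1] "near" : NP
  [1,4] S\NP   >
    [1,2] "cat" : (S\NP)/N
    [2,4] N   <
      [2,3] "with" : N\S
      [3,4] "read" : N\(N\S)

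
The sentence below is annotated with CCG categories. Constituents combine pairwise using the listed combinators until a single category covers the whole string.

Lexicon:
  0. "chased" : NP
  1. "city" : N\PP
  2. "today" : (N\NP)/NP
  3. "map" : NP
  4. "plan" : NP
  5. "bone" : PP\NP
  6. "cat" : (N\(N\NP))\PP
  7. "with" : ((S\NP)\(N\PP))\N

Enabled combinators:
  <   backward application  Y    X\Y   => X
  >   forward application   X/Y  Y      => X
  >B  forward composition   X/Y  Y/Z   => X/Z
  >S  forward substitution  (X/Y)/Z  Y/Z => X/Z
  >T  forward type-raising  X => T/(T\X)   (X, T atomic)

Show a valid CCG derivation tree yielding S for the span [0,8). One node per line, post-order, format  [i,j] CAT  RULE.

[0,1] NP  lex  "chased"
[1,2] N\PP  lex  "city"
[2,3] (N\NP)/NP  lex  "today"
[3,4] NP  lex  "map"
[2,4] N\NP  >  k=3
[4,5] NP  lex  "plan"
[5,6] PP\NP  lex  "bone"
[4,6] PP  <  k=5
[6,7] (N\(N\NP))\PP  lex  "cat"
[4,7] N\(N\NP)  <  k=6
[2,7] N  <  k=4
[7,8] ((S\NP)\(N\PP))\N  lex  "with"
[2,8] (S\NP)\(N\PP)  <  k=7
[1,8] S\NP  <  k=2
[0,8] S  <  k=1

[0,8] S   <
  [0,1] "chased" : NP
  [1,8] S\NP   <
    [1,2] "city" : N\PP
    [2,8] (S\NP)\(N\PP)   <
      [2,7] N   <
        [2,4] N\NP   >
          [2,3] "today" : (N\NP)/NP
          [3,4] "map" : NP
        [4,7] N\(N\NP)   <
          [4,6] PP   <
            [4,5] "plan" : NP
            [5,6] "bone" : PP\NP
          [6,7] "cat" : (N\(N\NP))\PP
      [7,8] "with" : ((S\NP)\(N\PP))\N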